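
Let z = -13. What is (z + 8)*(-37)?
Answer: 185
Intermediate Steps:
(z + 8)*(-37) = (-13 + 8)*(-37) = -5*(-37) = 185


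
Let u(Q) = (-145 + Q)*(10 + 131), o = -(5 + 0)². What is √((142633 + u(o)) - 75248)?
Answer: √43415 ≈ 208.36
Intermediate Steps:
o = -25 (o = -1*5² = -1*25 = -25)
u(Q) = -20445 + 141*Q (u(Q) = (-145 + Q)*141 = -20445 + 141*Q)
√((142633 + u(o)) - 75248) = √((142633 + (-20445 + 141*(-25))) - 75248) = √((142633 + (-20445 - 3525)) - 75248) = √((142633 - 23970) - 75248) = √(118663 - 75248) = √43415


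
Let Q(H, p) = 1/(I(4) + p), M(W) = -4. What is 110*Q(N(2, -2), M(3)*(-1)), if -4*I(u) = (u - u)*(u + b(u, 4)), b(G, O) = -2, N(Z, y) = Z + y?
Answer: 55/2 ≈ 27.500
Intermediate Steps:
I(u) = 0 (I(u) = -(u - u)*(u - 2)/4 = -0*(-2 + u) = -¼*0 = 0)
Q(H, p) = 1/p (Q(H, p) = 1/(0 + p) = 1/p)
110*Q(N(2, -2), M(3)*(-1)) = 110/((-4*(-1))) = 110/4 = 110*(¼) = 55/2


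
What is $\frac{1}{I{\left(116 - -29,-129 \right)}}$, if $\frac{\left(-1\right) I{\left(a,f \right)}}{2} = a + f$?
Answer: $- \frac{1}{32} \approx -0.03125$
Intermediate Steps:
$I{\left(a,f \right)} = - 2 a - 2 f$ ($I{\left(a,f \right)} = - 2 \left(a + f\right) = - 2 a - 2 f$)
$\frac{1}{I{\left(116 - -29,-129 \right)}} = \frac{1}{- 2 \left(116 - -29\right) - -258} = \frac{1}{- 2 \left(116 + 29\right) + 258} = \frac{1}{\left(-2\right) 145 + 258} = \frac{1}{-290 + 258} = \frac{1}{-32} = - \frac{1}{32}$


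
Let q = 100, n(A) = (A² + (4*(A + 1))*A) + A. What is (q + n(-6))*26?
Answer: 6500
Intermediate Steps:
n(A) = A + A² + A*(4 + 4*A) (n(A) = (A² + (4*(1 + A))*A) + A = (A² + (4 + 4*A)*A) + A = (A² + A*(4 + 4*A)) + A = A + A² + A*(4 + 4*A))
(q + n(-6))*26 = (100 + 5*(-6)*(1 - 6))*26 = (100 + 5*(-6)*(-5))*26 = (100 + 150)*26 = 250*26 = 6500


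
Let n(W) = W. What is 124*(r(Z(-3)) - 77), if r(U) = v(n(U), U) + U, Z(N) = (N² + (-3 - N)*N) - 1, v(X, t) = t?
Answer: -7564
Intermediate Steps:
Z(N) = -1 + N² + N*(-3 - N) (Z(N) = (N² + N*(-3 - N)) - 1 = -1 + N² + N*(-3 - N))
r(U) = 2*U (r(U) = U + U = 2*U)
124*(r(Z(-3)) - 77) = 124*(2*(-1 - 3*(-3)) - 77) = 124*(2*(-1 + 9) - 77) = 124*(2*8 - 77) = 124*(16 - 77) = 124*(-61) = -7564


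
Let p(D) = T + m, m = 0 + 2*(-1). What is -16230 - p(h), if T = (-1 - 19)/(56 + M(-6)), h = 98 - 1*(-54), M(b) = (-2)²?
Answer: -48683/3 ≈ -16228.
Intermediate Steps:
M(b) = 4
h = 152 (h = 98 + 54 = 152)
T = -⅓ (T = (-1 - 19)/(56 + 4) = -20/60 = -20*1/60 = -⅓ ≈ -0.33333)
m = -2 (m = 0 - 2 = -2)
p(D) = -7/3 (p(D) = -⅓ - 2 = -7/3)
-16230 - p(h) = -16230 - 1*(-7/3) = -16230 + 7/3 = -48683/3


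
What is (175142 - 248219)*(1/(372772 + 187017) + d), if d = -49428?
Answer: 2021985832746207/559789 ≈ 3.6120e+9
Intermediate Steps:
(175142 - 248219)*(1/(372772 + 187017) + d) = (175142 - 248219)*(1/(372772 + 187017) - 49428) = -73077*(1/559789 - 49428) = -73077*(-27669250691/559789) = 2021985832746207/559789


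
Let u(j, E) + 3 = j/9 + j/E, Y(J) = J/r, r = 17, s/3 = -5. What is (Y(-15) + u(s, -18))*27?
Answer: -4329/34 ≈ -127.32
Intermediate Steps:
s = -15 (s = 3*(-5) = -15)
Y(J) = J/17
u(j, E) = -3 + j/9 + j/E (u(j, E) = -3 + (j/9 + j/E) = -3 + j/9 + j/E)
(Y(-15) + u(s, -18))*27 = ((1/17)*(-15) + (-3 + (⅑)*(-15) - 15/(-18)))*27 = (-15/17 + (-3 - 5/3 - 15*(-1/18)))*27 = (-15/17 + (-3 - 5/3 + ⅚))*27 = (-15/17 - 23/6)*27 = -481/102*27 = -4329/34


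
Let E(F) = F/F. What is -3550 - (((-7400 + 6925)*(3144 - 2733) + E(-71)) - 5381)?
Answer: 197055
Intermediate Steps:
E(F) = 1
-3550 - (((-7400 + 6925)*(3144 - 2733) + E(-71)) - 5381) = -3550 - (((-7400 + 6925)*(3144 - 2733) + 1) - 5381) = -3550 - ((-475*411 + 1) - 5381) = -3550 - ((-195225 + 1) - 5381) = -3550 - (-195224 - 5381) = -3550 - 1*(-200605) = -3550 + 200605 = 197055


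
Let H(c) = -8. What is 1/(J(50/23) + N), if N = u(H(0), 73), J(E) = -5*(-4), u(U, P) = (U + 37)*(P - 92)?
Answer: -1/531 ≈ -0.0018832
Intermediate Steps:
u(U, P) = (-92 + P)*(37 + U) (u(U, P) = (37 + U)*(-92 + P) = (-92 + P)*(37 + U))
J(E) = 20
N = -551 (N = -3404 - 92*(-8) + 37*73 + 73*(-8) = -3404 + 736 + 2701 - 584 = -551)
1/(J(50/23) + N) = 1/(20 - 551) = 1/(-531) = -1/531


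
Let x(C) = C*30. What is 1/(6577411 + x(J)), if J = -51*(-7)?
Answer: 1/6588121 ≈ 1.5179e-7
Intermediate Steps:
J = 357
x(C) = 30*C
1/(6577411 + x(J)) = 1/(6577411 + 30*357) = 1/(6577411 + 10710) = 1/6588121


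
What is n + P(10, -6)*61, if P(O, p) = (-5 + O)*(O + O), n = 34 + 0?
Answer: 6134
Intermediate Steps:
n = 34
P(O, p) = 2*O*(-5 + O) (P(O, p) = (-5 + O)*(2*O) = 2*O*(-5 + O))
n + P(10, -6)*61 = 34 + (2*10*(-5 + 10))*61 = 34 + (2*10*5)*61 = 34 + 100*61 = 34 + 6100 = 6134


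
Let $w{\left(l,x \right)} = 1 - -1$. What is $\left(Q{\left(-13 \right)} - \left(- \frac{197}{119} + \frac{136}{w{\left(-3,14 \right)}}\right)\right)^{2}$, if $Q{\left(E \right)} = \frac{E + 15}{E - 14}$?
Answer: $\frac{45540840409}{10323369} \approx 4411.4$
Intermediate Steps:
$w{\left(l,x \right)} = 2$ ($w{\left(l,x \right)} = 1 + 1 = 2$)
$Q{\left(E \right)} = \frac{15 + E}{-14 + E}$
$\left(Q{\left(-13 \right)} - \left(- \frac{197}{119} + \frac{136}{w{\left(-3,14 \right)}}\right)\right)^{2} = \left(\frac{15 - 13}{-14 - 13} - \left(68 - \frac{197}{119}\right)\right)^{2} = \left(\frac{1}{-27} \cdot 2 - \frac{7895}{119}\right)^{2} = \left(\left(- \frac{1}{27}\right) 2 + \left(-68 + \frac{197}{119}\right)\right)^{2} = \left(- \frac{2}{27} - \frac{7895}{119}\right)^{2} = \left(- \frac{213403}{3213}\right)^{2} = \frac{45540840409}{10323369}$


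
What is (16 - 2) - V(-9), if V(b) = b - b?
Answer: 14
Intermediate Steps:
V(b) = 0
(16 - 2) - V(-9) = (16 - 2) - 1*0 = 14 + 0 = 14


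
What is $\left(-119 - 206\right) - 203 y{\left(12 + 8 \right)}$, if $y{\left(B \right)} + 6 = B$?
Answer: $-3167$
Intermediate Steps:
$y{\left(B \right)} = -6 + B$
$\left(-119 - 206\right) - 203 y{\left(12 + 8 \right)} = \left(-119 - 206\right) - 203 \left(-6 + \left(12 + 8\right)\right) = -325 - 203 \left(-6 + 20\right) = -325 - 2842 = -3167$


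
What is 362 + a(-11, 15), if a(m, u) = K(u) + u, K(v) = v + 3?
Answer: 395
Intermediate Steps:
K(v) = 3 + v
a(m, u) = 3 + 2*u (a(m, u) = (3 + u) + u = 3 + 2*u)
362 + a(-11, 15) = 362 + (3 + 2*15) = 362 + (3 + 30) = 362 + 33 = 395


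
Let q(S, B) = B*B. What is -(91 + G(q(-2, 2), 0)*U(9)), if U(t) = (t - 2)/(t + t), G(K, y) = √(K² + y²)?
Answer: -833/9 ≈ -92.556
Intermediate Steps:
q(S, B) = B²
U(t) = (-2 + t)/(2*t) (U(t) = (-2 + t)/((2*t)) = (-2 + t)*(1/(2*t)) = (-2 + t)/(2*t))
-(91 + G(q(-2, 2), 0)*U(9)) = -(91 + √((2²)² + 0²)*((½)*(-2 + 9)/9)) = -(91 + √(4² + 0)*((½)*(⅑)*7)) = -(91 + √(16 + 0)*(7/18)) = -(91 + √16*(7/18)) = -(91 + 4*(7/18)) = -(91 + 14/9) = -1*833/9 = -833/9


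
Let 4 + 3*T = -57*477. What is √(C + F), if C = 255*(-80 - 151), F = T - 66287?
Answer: I*√1208307/3 ≈ 366.41*I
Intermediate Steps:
T = -27193/3 (T = -4/3 + (-57*477)/3 = -4/3 + (⅓)*(-27189) = -4/3 - 9063 = -27193/3 ≈ -9064.3)
F = -226054/3 (F = -27193/3 - 66287 = -226054/3 ≈ -75351.)
C = -58905 (C = 255*(-231) = -58905)
√(C + F) = √(-58905 - 226054/3) = √(-402769/3) = I*√1208307/3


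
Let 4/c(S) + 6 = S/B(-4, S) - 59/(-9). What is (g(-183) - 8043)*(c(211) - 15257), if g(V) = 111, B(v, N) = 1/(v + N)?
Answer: 23786069730900/196549 ≈ 1.2102e+8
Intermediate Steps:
B(v, N) = 1/(N + v)
c(S) = 4/(5/9 + S*(-4 + S)) (c(S) = 4/(-6 + (S/(1/(S - 4)) - 59/(-9))) = 4/(-6 + (S/(1/(-4 + S)) - 59*(-⅑))) = 4/(-6 + (S*(-4 + S) + 59/9)) = 4/(-6 + (59/9 + S*(-4 + S))) = 4/(5/9 + S*(-4 + S)))
(g(-183) - 8043)*(c(211) - 15257) = (111 - 8043)*(36/(5 + 9*211*(-4 + 211)) - 15257) = -7932*(36/(5 + 9*211*207) - 15257) = -7932*(36/(5 + 393093) - 15257) = -7932*(36/393098 - 15257) = -7932*(36*(1/393098) - 15257) = -7932*(18/196549 - 15257) = -7932*(-2998748075/196549) = 23786069730900/196549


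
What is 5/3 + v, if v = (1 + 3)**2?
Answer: 53/3 ≈ 17.667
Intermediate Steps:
v = 16 (v = 4**2 = 16)
5/3 + v = 5/3 + 16 = 53/3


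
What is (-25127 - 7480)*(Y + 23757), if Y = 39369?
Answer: -2058349482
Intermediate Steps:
(-25127 - 7480)*(Y + 23757) = (-25127 - 7480)*(39369 + 23757) = -32607*63126 = -2058349482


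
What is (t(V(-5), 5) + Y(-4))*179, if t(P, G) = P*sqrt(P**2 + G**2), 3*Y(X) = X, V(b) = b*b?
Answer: -716/3 + 22375*sqrt(26) ≈ 1.1385e+5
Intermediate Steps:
V(b) = b**2
Y(X) = X/3
t(P, G) = P*sqrt(G**2 + P**2)
(t(V(-5), 5) + Y(-4))*179 = ((-5)**2*sqrt(5**2 + ((-5)**2)**2) + (1/3)*(-4))*179 = (25*sqrt(25 + 25**2) - 4/3)*179 = (25*sqrt(25 + 625) - 4/3)*179 = (25*sqrt(650) - 4/3)*179 = (25*(5*sqrt(26)) - 4/3)*179 = (125*sqrt(26) - 4/3)*179 = (-4/3 + 125*sqrt(26))*179 = -716/3 + 22375*sqrt(26)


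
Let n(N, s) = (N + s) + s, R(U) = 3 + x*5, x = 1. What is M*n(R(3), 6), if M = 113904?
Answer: 2278080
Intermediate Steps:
R(U) = 8 (R(U) = 3 + 1*5 = 3 + 5 = 8)
n(N, s) = N + 2*s
M*n(R(3), 6) = 113904*(8 + 2*6) = 113904*(8 + 12) = 113904*20 = 2278080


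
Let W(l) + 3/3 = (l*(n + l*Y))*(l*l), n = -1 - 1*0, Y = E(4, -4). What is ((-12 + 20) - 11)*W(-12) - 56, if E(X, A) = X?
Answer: -254069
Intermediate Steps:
Y = 4
n = -1 (n = -1 + 0 = -1)
W(l) = -1 + l³*(-1 + 4*l) (W(l) = -1 + (l*(-1 + l*4))*(l*l) = -1 + (l*(-1 + 4*l))*l² = -1 + l³*(-1 + 4*l))
((-12 + 20) - 11)*W(-12) - 56 = ((-12 + 20) - 11)*(-1 - 1*(-12)³ + 4*(-12)⁴) - 56 = (8 - 11)*(-1 - 1*(-1728) + 4*20736) - 56 = -3*(-1 + 1728 + 82944) - 56 = -3*84671 - 56 = -254013 - 56 = -254069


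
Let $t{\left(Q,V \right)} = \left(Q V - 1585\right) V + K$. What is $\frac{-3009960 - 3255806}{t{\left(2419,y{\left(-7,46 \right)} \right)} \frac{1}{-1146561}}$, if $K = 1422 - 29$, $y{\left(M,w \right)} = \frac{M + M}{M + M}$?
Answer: $\frac{7184082930726}{2227} \approx 3.2259 \cdot 10^{9}$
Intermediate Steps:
$y{\left(M,w \right)} = 1$ ($y{\left(M,w \right)} = \frac{2 M}{2 M} = 2 M \frac{1}{2 M} = 1$)
$K = 1393$ ($K = 1422 - 29 = 1393$)
$t{\left(Q,V \right)} = 1393 + V \left(-1585 + Q V\right)$ ($t{\left(Q,V \right)} = \left(Q V - 1585\right) V + 1393 = \left(-1585 + Q V\right) V + 1393 = V \left(-1585 + Q V\right) + 1393 = 1393 + V \left(-1585 + Q V\right)$)
$\frac{-3009960 - 3255806}{t{\left(2419,y{\left(-7,46 \right)} \right)} \frac{1}{-1146561}} = \frac{-3009960 - 3255806}{\left(1393 - 1585 + 2419 \cdot 1^{2}\right) \frac{1}{-1146561}} = - \frac{6265766}{\left(1393 - 1585 + 2419 \cdot 1\right) \left(- \frac{1}{1146561}\right)} = - \frac{6265766}{\left(1393 - 1585 + 2419\right) \left(- \frac{1}{1146561}\right)} = - \frac{6265766}{2227 \left(- \frac{1}{1146561}\right)} = - \frac{6265766}{- \frac{2227}{1146561}} = \left(-6265766\right) \left(- \frac{1146561}{2227}\right) = \frac{7184082930726}{2227}$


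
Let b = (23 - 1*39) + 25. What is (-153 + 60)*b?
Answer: -837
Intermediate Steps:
b = 9 (b = (23 - 39) + 25 = -16 + 25 = 9)
(-153 + 60)*b = (-153 + 60)*9 = -93*9 = -837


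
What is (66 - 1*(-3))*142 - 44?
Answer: 9754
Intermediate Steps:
(66 - 1*(-3))*142 - 44 = (66 + 3)*142 - 44 = 69*142 - 44 = 9798 - 44 = 9754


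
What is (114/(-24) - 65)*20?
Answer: -1395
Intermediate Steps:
(114/(-24) - 65)*20 = (114*(-1/24) - 65)*20 = (-19/4 - 65)*20 = -279/4*20 = -1395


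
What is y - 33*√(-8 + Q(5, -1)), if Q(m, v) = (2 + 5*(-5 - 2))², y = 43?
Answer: 43 - 33*√1081 ≈ -1042.0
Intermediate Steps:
Q(m, v) = 1089 (Q(m, v) = (2 + 5*(-7))² = (2 - 35)² = (-33)² = 1089)
y - 33*√(-8 + Q(5, -1)) = 43 - 33*√(-8 + 1089) = 43 - 33*√1081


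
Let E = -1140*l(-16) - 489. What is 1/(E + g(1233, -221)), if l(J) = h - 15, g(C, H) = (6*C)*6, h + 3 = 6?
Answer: 1/57579 ≈ 1.7367e-5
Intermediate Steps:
h = 3 (h = -3 + 6 = 3)
g(C, H) = 36*C
l(J) = -12 (l(J) = 3 - 15 = -12)
E = 13191 (E = -1140*(-12) - 489 = 13680 - 489 = 13191)
1/(E + g(1233, -221)) = 1/(13191 + 36*1233) = 1/(13191 + 44388) = 1/57579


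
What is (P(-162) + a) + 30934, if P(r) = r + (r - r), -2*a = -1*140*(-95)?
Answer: 24122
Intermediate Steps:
a = -6650 (a = -(-1*140)*(-95)/2 = -(-70)*(-95) = -½*13300 = -6650)
P(r) = r (P(r) = r + 0 = r)
(P(-162) + a) + 30934 = (-162 - 6650) + 30934 = -6812 + 30934 = 24122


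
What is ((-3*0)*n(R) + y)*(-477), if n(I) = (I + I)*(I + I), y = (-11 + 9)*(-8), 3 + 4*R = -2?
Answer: -7632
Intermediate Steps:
R = -5/4 (R = -3/4 + (1/4)*(-2) = -3/4 - 1/2 = -5/4 ≈ -1.2500)
y = 16 (y = -2*(-8) = 16)
n(I) = 4*I**2 (n(I) = (2*I)*(2*I) = 4*I**2)
((-3*0)*n(R) + y)*(-477) = ((-3*0)*(4*(-5/4)**2) + 16)*(-477) = (0*(4*(25/16)) + 16)*(-477) = (0*(25/4) + 16)*(-477) = (0 + 16)*(-477) = 16*(-477) = -7632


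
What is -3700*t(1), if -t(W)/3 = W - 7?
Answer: -66600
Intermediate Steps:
t(W) = 21 - 3*W (t(W) = -3*(W - 7) = -3*(-7 + W) = 21 - 3*W)
-3700*t(1) = -3700*(21 - 3*1) = -3700*(21 - 3) = -3700*18 = -66600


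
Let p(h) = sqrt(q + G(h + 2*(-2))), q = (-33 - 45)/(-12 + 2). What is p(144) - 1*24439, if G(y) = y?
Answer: -24439 + sqrt(3695)/5 ≈ -24427.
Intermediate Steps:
q = 39/5 (q = -78/(-10) = -78*(-1/10) = 39/5 ≈ 7.8000)
p(h) = sqrt(19/5 + h) (p(h) = sqrt(39/5 + (h + 2*(-2))) = sqrt(39/5 + (h - 4)) = sqrt(39/5 + (-4 + h)) = sqrt(19/5 + h))
p(144) - 1*24439 = sqrt(95 + 25*144)/5 - 1*24439 = sqrt(95 + 3600)/5 - 24439 = sqrt(3695)/5 - 24439 = -24439 + sqrt(3695)/5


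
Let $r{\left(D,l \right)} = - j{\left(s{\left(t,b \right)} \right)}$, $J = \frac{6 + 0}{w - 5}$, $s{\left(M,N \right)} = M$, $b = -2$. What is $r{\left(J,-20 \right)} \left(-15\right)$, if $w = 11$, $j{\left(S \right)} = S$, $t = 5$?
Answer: $75$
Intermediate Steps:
$J = 1$ ($J = \frac{6 + 0}{11 - 5} = \frac{6}{6} = 6 \cdot \frac{1}{6} = 1$)
$r{\left(D,l \right)} = -5$ ($r{\left(D,l \right)} = \left(-1\right) 5 = -5$)
$r{\left(J,-20 \right)} \left(-15\right) = \left(-5\right) \left(-15\right) = 75$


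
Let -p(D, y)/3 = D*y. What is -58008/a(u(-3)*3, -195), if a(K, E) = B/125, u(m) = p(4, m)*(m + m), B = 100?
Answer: -72510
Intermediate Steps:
p(D, y) = -3*D*y
u(m) = -24*m² (u(m) = (-3*4*m)*(m + m) = (-12*m)*(2*m) = -24*m²)
a(K, E) = ⅘ (a(K, E) = 100/125 = 100*(1/125) = ⅘)
-58008/a(u(-3)*3, -195) = -58008/⅘ = -58008*5/4 = -72510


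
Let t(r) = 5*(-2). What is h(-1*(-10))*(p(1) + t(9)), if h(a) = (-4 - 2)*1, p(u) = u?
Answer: 54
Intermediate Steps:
t(r) = -10
h(a) = -6 (h(a) = -6*1 = -6)
h(-1*(-10))*(p(1) + t(9)) = -6*(1 - 10) = -6*(-9) = 54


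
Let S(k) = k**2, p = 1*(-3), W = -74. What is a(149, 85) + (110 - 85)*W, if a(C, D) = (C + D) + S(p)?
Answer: -1607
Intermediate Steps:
p = -3
a(C, D) = 9 + C + D (a(C, D) = (C + D) + (-3)**2 = (C + D) + 9 = 9 + C + D)
a(149, 85) + (110 - 85)*W = (9 + 149 + 85) + (110 - 85)*(-74) = 243 + 25*(-74) = 243 - 1850 = -1607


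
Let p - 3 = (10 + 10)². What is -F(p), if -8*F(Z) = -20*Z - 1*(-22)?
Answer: -4019/4 ≈ -1004.8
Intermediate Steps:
p = 403 (p = 3 + (10 + 10)² = 3 + 20² = 3 + 400 = 403)
F(Z) = -11/4 + 5*Z/2 (F(Z) = -(-20*Z - 1*(-22))/8 = -(-20*Z + 22)/8 = -(22 - 20*Z)/8 = -11/4 + 5*Z/2)
-F(p) = -(-11/4 + (5/2)*403) = -(-11/4 + 2015/2) = -1*4019/4 = -4019/4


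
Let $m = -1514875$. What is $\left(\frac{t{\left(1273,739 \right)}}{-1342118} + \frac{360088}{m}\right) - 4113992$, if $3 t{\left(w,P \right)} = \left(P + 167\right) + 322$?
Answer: $- \frac{12546489471556699826}{3049711507875} \approx -4.114 \cdot 10^{6}$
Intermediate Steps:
$t{\left(w,P \right)} = 163 + \frac{P}{3}$ ($t{\left(w,P \right)} = \frac{\left(P + 167\right) + 322}{3} = \frac{\left(167 + P\right) + 322}{3} = \frac{489 + P}{3} = 163 + \frac{P}{3}$)
$\left(\frac{t{\left(1273,739 \right)}}{-1342118} + \frac{360088}{m}\right) - 4113992 = \left(\frac{163 + \frac{1}{3} \cdot 739}{-1342118} + \frac{360088}{-1514875}\right) - 4113992 = \left(\left(163 + \frac{739}{3}\right) \left(- \frac{1}{1342118}\right) + 360088 \left(- \frac{1}{1514875}\right)\right) - 4113992 = \left(\frac{1228}{3} \left(- \frac{1}{1342118}\right) - \frac{360088}{1514875}\right) - 4113992 = \left(- \frac{614}{2013177} - \frac{360088}{1514875}\right) - 4113992 = - \frac{725851012826}{3049711507875} - 4113992 = - \frac{12546489471556699826}{3049711507875}$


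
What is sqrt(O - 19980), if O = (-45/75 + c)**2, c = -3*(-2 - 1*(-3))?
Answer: 6*I*sqrt(13866)/5 ≈ 141.3*I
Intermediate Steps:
c = -3 (c = -3*(-2 + 3) = -3*1 = -3)
O = 324/25 (O = (-45/75 - 3)**2 = (-45*1/75 - 3)**2 = (-3/5 - 3)**2 = (-18/5)**2 = 324/25 ≈ 12.960)
sqrt(O - 19980) = sqrt(324/25 - 19980) = sqrt(-499176/25) = 6*I*sqrt(13866)/5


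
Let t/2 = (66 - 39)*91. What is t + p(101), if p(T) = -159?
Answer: 4755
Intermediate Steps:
t = 4914 (t = 2*((66 - 39)*91) = 2*(27*91) = 2*2457 = 4914)
t + p(101) = 4914 - 159 = 4755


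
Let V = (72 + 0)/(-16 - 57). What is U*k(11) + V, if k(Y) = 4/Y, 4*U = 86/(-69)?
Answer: -60926/55407 ≈ -1.0996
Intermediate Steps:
U = -43/138 (U = (86/(-69))/4 = (86*(-1/69))/4 = (¼)*(-86/69) = -43/138 ≈ -0.31159)
V = -72/73 (V = 72/(-73) = 72*(-1/73) = -72/73 ≈ -0.98630)
U*k(11) + V = -86/(69*11) - 72/73 = -43/138*4/11 - 72/73 = -86/759 - 72/73 = -60926/55407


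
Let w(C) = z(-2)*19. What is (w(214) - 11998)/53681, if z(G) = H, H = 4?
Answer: -11922/53681 ≈ -0.22209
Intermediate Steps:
z(G) = 4
w(C) = 76 (w(C) = 4*19 = 76)
(w(214) - 11998)/53681 = (76 - 11998)/53681 = -11922*1/53681 = -11922/53681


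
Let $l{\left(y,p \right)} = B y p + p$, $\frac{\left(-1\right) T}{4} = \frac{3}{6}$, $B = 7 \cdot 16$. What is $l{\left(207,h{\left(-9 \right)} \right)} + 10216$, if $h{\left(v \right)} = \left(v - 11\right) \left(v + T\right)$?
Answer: $5110916$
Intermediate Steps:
$B = 112$
$T = -2$ ($T = - 4 \cdot \frac{3}{6} = - 4 \cdot 3 \cdot \frac{1}{6} = \left(-4\right) \frac{1}{2} = -2$)
$h{\left(v \right)} = \left(-11 + v\right) \left(-2 + v\right)$ ($h{\left(v \right)} = \left(v - 11\right) \left(v - 2\right) = \left(-11 + v\right) \left(-2 + v\right)$)
$l{\left(y,p \right)} = p + 112 p y$ ($l{\left(y,p \right)} = 112 y p + p = 112 p y + p = p + 112 p y$)
$l{\left(207,h{\left(-9 \right)} \right)} + 10216 = \left(22 + \left(-9\right)^{2} - -117\right) \left(1 + 112 \cdot 207\right) + 10216 = \left(22 + 81 + 117\right) \left(1 + 23184\right) + 10216 = 220 \cdot 23185 + 10216 = 5100700 + 10216 = 5110916$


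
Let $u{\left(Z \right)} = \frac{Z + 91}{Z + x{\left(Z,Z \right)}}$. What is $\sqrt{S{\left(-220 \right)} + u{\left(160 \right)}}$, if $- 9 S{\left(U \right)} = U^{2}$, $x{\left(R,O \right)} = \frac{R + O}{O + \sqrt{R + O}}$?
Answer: $\frac{\sqrt{-1567708200 - 77417410 \sqrt{5}}}{60 \sqrt{81 + 4 \sqrt{5}}} \approx 73.323 i$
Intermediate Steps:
$x{\left(R,O \right)} = \frac{O + R}{O + \sqrt{O + R}}$
$S{\left(U \right)} = - \frac{U^{2}}{9}$
$u{\left(Z \right)} = \frac{91 + Z}{Z + \frac{2 Z}{Z + \sqrt{2} \sqrt{Z}}}$ ($u{\left(Z \right)} = \frac{Z + 91}{Z + \frac{Z + Z}{Z + \sqrt{Z + Z}}} = \frac{91 + Z}{Z + \frac{2 Z}{Z + \sqrt{2 Z}}} = \frac{91 + Z}{Z + \frac{2 Z}{Z + \sqrt{2} \sqrt{Z}}}$)
$\sqrt{S{\left(-220 \right)} + u{\left(160 \right)}} = \sqrt{- \frac{\left(-220\right)^{2}}{9} + \frac{91 + 160}{160 + 2 \cdot 160 \frac{1}{160 + \sqrt{2} \sqrt{160}}}} = \sqrt{\left(- \frac{1}{9}\right) 48400 + \frac{1}{160 + 2 \cdot 160 \frac{1}{160 + \sqrt{2} \cdot 4 \sqrt{10}}} \cdot 251} = \sqrt{- \frac{48400}{9} + \frac{1}{160 + 2 \cdot 160 \frac{1}{160 + 8 \sqrt{5}}} \cdot 251} = \sqrt{- \frac{48400}{9} + \frac{1}{160 + \frac{320}{160 + 8 \sqrt{5}}} \cdot 251} = \sqrt{- \frac{48400}{9} + \frac{251}{160 + \frac{320}{160 + 8 \sqrt{5}}}}$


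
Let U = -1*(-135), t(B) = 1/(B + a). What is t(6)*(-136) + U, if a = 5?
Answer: 1349/11 ≈ 122.64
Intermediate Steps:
t(B) = 1/(5 + B) (t(B) = 1/(B + 5) = 1/(5 + B))
U = 135
t(6)*(-136) + U = -136/(5 + 6) + 135 = -136/11 + 135 = 1349/11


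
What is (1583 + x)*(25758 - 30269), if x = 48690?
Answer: -226781503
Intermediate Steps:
(1583 + x)*(25758 - 30269) = (1583 + 48690)*(25758 - 30269) = 50273*(-4511) = -226781503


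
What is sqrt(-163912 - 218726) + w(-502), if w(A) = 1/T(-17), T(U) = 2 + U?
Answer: -1/15 + I*sqrt(382638) ≈ -0.066667 + 618.58*I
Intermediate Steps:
w(A) = -1/15 (w(A) = 1/(2 - 17) = 1/(-15) = -1/15)
sqrt(-163912 - 218726) + w(-502) = sqrt(-163912 - 218726) - 1/15 = sqrt(-382638) - 1/15 = I*sqrt(382638) - 1/15 = -1/15 + I*sqrt(382638)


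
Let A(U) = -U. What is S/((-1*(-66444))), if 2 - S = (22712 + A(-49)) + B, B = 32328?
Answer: -55087/66444 ≈ -0.82907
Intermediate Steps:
S = -55087 (S = 2 - ((22712 - 1*(-49)) + 32328) = 2 - ((22712 + 49) + 32328) = 2 - (22761 + 32328) = 2 - 1*55089 = 2 - 55089 = -55087)
S/((-1*(-66444))) = -55087/((-1*(-66444))) = -55087/66444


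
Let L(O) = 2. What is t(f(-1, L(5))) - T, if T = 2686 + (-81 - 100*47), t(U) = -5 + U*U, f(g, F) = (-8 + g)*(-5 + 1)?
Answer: 3386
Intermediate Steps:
f(g, F) = 32 - 4*g (f(g, F) = (-8 + g)*(-4) = 32 - 4*g)
t(U) = -5 + U²
T = -2095 (T = 2686 + (-81 - 4700) = 2686 - 4781 = -2095)
t(f(-1, L(5))) - T = (-5 + (32 - 4*(-1))²) - 1*(-2095) = (-5 + (32 + 4)²) + 2095 = (-5 + 36²) + 2095 = (-5 + 1296) + 2095 = 1291 + 2095 = 3386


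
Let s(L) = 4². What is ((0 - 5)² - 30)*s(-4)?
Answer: -80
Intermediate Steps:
s(L) = 16
((0 - 5)² - 30)*s(-4) = ((0 - 5)² - 30)*16 = ((-5)² - 30)*16 = (25 - 30)*16 = -5*16 = -80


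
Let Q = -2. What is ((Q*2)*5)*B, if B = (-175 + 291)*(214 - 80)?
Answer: -310880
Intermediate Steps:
B = 15544 (B = 116*134 = 15544)
((Q*2)*5)*B = (-2*2*5)*15544 = -4*5*15544 = -20*15544 = -310880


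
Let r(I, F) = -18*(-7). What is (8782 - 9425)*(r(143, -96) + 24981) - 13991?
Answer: -16157792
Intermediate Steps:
r(I, F) = 126
(8782 - 9425)*(r(143, -96) + 24981) - 13991 = (8782 - 9425)*(126 + 24981) - 13991 = -643*25107 - 13991 = -16143801 - 13991 = -16157792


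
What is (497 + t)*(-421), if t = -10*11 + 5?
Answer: -165032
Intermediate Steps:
t = -105 (t = -110 + 5 = -105)
(497 + t)*(-421) = (497 - 105)*(-421) = 392*(-421) = -165032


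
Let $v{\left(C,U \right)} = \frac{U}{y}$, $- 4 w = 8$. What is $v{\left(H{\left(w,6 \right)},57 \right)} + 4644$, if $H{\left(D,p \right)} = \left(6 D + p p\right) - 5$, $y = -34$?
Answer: $\frac{157839}{34} \approx 4642.3$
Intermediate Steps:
$w = -2$ ($w = \left(- \frac{1}{4}\right) 8 = -2$)
$H{\left(D,p \right)} = -5 + p^{2} + 6 D$ ($H{\left(D,p \right)} = \left(6 D + p^{2}\right) - 5 = \left(p^{2} + 6 D\right) - 5 = -5 + p^{2} + 6 D$)
$v{\left(C,U \right)} = - \frac{U}{34}$ ($v{\left(C,U \right)} = \frac{U}{-34} = U \left(- \frac{1}{34}\right) = - \frac{U}{34}$)
$v{\left(H{\left(w,6 \right)},57 \right)} + 4644 = \left(- \frac{1}{34}\right) 57 + 4644 = - \frac{57}{34} + 4644 = \frac{157839}{34}$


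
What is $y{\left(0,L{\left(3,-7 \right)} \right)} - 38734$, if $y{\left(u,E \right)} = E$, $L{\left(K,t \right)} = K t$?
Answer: $-38755$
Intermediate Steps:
$y{\left(0,L{\left(3,-7 \right)} \right)} - 38734 = 3 \left(-7\right) - 38734 = -21 - 38734 = -38755$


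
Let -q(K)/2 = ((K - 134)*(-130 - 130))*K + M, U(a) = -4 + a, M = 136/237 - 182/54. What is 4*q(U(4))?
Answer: 47720/2133 ≈ 22.372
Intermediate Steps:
M = -5965/2133 (M = 136*(1/237) - 182*1/54 = 136/237 - 91/27 = -5965/2133 ≈ -2.7965)
q(K) = 11930/2133 - 2*K*(34840 - 260*K) (q(K) = -2*(((K - 134)*(-130 - 130))*K - 5965/2133) = -2*(((-134 + K)*(-260))*K - 5965/2133) = -2*((34840 - 260*K)*K - 5965/2133) = -2*(K*(34840 - 260*K) - 5965/2133) = -2*(-5965/2133 + K*(34840 - 260*K)) = 11930/2133 - 2*K*(34840 - 260*K))
4*q(U(4)) = 4*(11930/2133 - 69680*(-4 + 4) + 520*(-4 + 4)²) = 4*(11930/2133 - 69680*0 + 520*0²) = 4*(11930/2133 + 0 + 520*0) = 4*(11930/2133 + 0 + 0) = 4*(11930/2133) = 47720/2133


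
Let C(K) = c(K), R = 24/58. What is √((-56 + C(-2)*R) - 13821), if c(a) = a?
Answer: I*√11671253/29 ≈ 117.8*I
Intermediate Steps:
R = 12/29 (R = 24*(1/58) = 12/29 ≈ 0.41379)
C(K) = K
√((-56 + C(-2)*R) - 13821) = √((-56 - 2*12/29) - 13821) = √((-56 - 24/29) - 13821) = √(-1648/29 - 13821) = √(-402457/29) = I*√11671253/29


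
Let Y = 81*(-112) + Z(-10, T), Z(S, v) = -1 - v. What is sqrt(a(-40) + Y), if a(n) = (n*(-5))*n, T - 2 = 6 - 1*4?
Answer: I*sqrt(17077) ≈ 130.68*I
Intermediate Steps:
T = 4 (T = 2 + (6 - 1*4) = 2 + (6 - 4) = 2 + 2 = 4)
a(n) = -5*n**2 (a(n) = (-5*n)*n = -5*n**2)
Y = -9077 (Y = 81*(-112) + (-1 - 1*4) = -9072 + (-1 - 4) = -9072 - 5 = -9077)
sqrt(a(-40) + Y) = sqrt(-5*(-40)**2 - 9077) = sqrt(-5*1600 - 9077) = sqrt(-8000 - 9077) = sqrt(-17077) = I*sqrt(17077)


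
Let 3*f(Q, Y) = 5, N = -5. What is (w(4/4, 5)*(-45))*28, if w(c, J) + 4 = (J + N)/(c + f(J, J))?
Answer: 5040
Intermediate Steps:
f(Q, Y) = 5/3 (f(Q, Y) = (⅓)*5 = 5/3)
w(c, J) = -4 + (-5 + J)/(5/3 + c) (w(c, J) = -4 + (J - 5)/(c + 5/3) = -4 + (-5 + J)/(5/3 + c))
(w(4/4, 5)*(-45))*28 = (((-35 - 48/4 + 3*5)/(5 + 3*(4/4)))*(-45))*28 = (((-35 - 48/4 + 15)/(5 + 3*(4*(¼))))*(-45))*28 = (((-35 - 12*1 + 15)/(5 + 3*1))*(-45))*28 = (((-35 - 12 + 15)/(5 + 3))*(-45))*28 = ((-32/8)*(-45))*28 = (((⅛)*(-32))*(-45))*28 = -4*(-45)*28 = 180*28 = 5040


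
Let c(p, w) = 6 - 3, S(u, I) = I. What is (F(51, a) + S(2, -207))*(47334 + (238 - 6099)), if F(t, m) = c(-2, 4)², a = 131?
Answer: -8211654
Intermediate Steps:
c(p, w) = 3
F(t, m) = 9 (F(t, m) = 3² = 9)
(F(51, a) + S(2, -207))*(47334 + (238 - 6099)) = (9 - 207)*(47334 + (238 - 6099)) = -198*(47334 - 5861) = -198*41473 = -8211654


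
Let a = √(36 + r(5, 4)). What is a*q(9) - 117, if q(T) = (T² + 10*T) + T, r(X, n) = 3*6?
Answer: -117 + 540*√6 ≈ 1205.7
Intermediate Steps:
r(X, n) = 18
a = 3*√6 (a = √(36 + 18) = √54 = 3*√6 ≈ 7.3485)
q(T) = T² + 11*T
a*q(9) - 117 = (3*√6)*(9*(11 + 9)) - 117 = (3*√6)*(9*20) - 117 = (3*√6)*180 - 117 = 540*√6 - 117 = -117 + 540*√6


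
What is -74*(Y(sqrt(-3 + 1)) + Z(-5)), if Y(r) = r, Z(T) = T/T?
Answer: -74 - 74*I*sqrt(2) ≈ -74.0 - 104.65*I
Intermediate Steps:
Z(T) = 1
-74*(Y(sqrt(-3 + 1)) + Z(-5)) = -74*(sqrt(-3 + 1) + 1) = -74*(sqrt(-2) + 1) = -74*(I*sqrt(2) + 1) = -74*(1 + I*sqrt(2)) = -74 - 74*I*sqrt(2)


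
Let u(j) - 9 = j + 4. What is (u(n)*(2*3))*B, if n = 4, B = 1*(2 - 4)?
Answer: -204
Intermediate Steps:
B = -2 (B = 1*(-2) = -2)
u(j) = 13 + j (u(j) = 9 + (j + 4) = 9 + (4 + j) = 13 + j)
(u(n)*(2*3))*B = ((13 + 4)*(2*3))*(-2) = (17*6)*(-2) = 102*(-2) = -204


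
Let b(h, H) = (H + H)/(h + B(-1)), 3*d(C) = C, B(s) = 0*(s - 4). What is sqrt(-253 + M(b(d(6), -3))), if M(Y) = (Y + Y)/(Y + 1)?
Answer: 5*I*sqrt(10) ≈ 15.811*I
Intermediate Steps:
B(s) = 0 (B(s) = 0*(-4 + s) = 0)
d(C) = C/3
b(h, H) = 2*H/h (b(h, H) = (H + H)/(h + 0) = (2*H)/h = 2*H/h)
M(Y) = 2*Y/(1 + Y) (M(Y) = (2*Y)/(1 + Y) = 2*Y/(1 + Y))
sqrt(-253 + M(b(d(6), -3))) = sqrt(-253 + 2*(2*(-3)/((1/3)*6))/(1 + 2*(-3)/((1/3)*6))) = sqrt(-253 + 2*(2*(-3)/2)/(1 + 2*(-3)/2)) = sqrt(-253 + 2*(2*(-3)*(1/2))/(1 + 2*(-3)*(1/2))) = sqrt(-253 + 2*(-3)/(1 - 3)) = sqrt(-253 + 2*(-3)/(-2)) = sqrt(-253 + 2*(-3)*(-1/2)) = sqrt(-253 + 3) = sqrt(-250) = 5*I*sqrt(10)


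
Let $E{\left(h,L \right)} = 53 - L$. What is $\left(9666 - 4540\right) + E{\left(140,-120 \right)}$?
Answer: $5299$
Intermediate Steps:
$\left(9666 - 4540\right) + E{\left(140,-120 \right)} = \left(9666 - 4540\right) + \left(53 - -120\right) = 5126 + \left(53 + 120\right) = 5126 + 173 = 5299$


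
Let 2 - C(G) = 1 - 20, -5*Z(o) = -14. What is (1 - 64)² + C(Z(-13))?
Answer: 3990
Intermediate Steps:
Z(o) = 14/5 (Z(o) = -⅕*(-14) = 14/5)
C(G) = 21 (C(G) = 2 - (1 - 20) = 2 - 1*(-19) = 2 + 19 = 21)
(1 - 64)² + C(Z(-13)) = (1 - 64)² + 21 = (-63)² + 21 = 3969 + 21 = 3990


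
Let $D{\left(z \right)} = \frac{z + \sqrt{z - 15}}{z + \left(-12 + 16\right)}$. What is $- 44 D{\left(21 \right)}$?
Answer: $- \frac{924}{25} - \frac{44 \sqrt{6}}{25} \approx -41.271$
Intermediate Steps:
$D{\left(z \right)} = \frac{z + \sqrt{-15 + z}}{4 + z}$ ($D{\left(z \right)} = \frac{z + \sqrt{-15 + z}}{z + 4} = \frac{z + \sqrt{-15 + z}}{4 + z}$)
$- 44 D{\left(21 \right)} = - 44 \frac{21 + \sqrt{-15 + 21}}{4 + 21} = - 44 \frac{21 + \sqrt{6}}{25} = - 44 \left(\frac{21}{25} + \frac{\sqrt{6}}{25}\right) = - \frac{924}{25} - \frac{44 \sqrt{6}}{25}$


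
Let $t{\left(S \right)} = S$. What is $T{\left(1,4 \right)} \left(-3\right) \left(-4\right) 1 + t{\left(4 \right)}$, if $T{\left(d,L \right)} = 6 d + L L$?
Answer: $268$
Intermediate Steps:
$T{\left(d,L \right)} = L^{2} + 6 d$ ($T{\left(d,L \right)} = 6 d + L^{2} = L^{2} + 6 d$)
$T{\left(1,4 \right)} \left(-3\right) \left(-4\right) 1 + t{\left(4 \right)} = \left(4^{2} + 6 \cdot 1\right) \left(-3\right) \left(-4\right) 1 + 4 = \left(16 + 6\right) 12 \cdot 1 + 4 = 22 \cdot 12 + 4 = 264 + 4 = 268$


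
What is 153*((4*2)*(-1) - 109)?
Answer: -17901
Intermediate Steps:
153*((4*2)*(-1) - 109) = 153*(8*(-1) - 109) = 153*(-8 - 109) = 153*(-117) = -17901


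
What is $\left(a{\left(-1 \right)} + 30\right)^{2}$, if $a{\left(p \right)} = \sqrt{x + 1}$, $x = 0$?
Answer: $961$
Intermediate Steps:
$a{\left(p \right)} = 1$ ($a{\left(p \right)} = \sqrt{0 + 1} = \sqrt{1} = 1$)
$\left(a{\left(-1 \right)} + 30\right)^{2} = \left(1 + 30\right)^{2} = 31^{2} = 961$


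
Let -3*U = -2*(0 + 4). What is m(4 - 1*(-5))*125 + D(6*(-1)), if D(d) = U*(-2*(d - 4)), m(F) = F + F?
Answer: 6910/3 ≈ 2303.3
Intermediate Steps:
U = 8/3 (U = -(-2)*(0 + 4)/3 = -(-2)*4/3 = -⅓*(-8) = 8/3 ≈ 2.6667)
m(F) = 2*F
D(d) = 64/3 - 16*d/3 (D(d) = 8*(-2*(d - 4))/3 = 8*(-2*(-4 + d))/3 = 8*(8 - 2*d)/3 = 64/3 - 16*d/3)
m(4 - 1*(-5))*125 + D(6*(-1)) = (2*(4 - 1*(-5)))*125 + (64/3 - 32*(-1)) = (2*(4 + 5))*125 + (64/3 - 16/3*(-6)) = (2*9)*125 + (64/3 + 32) = 18*125 + 160/3 = 2250 + 160/3 = 6910/3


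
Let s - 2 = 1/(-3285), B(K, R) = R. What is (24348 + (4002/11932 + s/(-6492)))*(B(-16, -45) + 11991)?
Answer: 3083952416374913633/10602685710 ≈ 2.9087e+8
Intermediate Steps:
s = 6569/3285 (s = 2 + 1/(-3285) = 2 - 1/3285 = 6569/3285 ≈ 1.9997)
(24348 + (4002/11932 + s/(-6492)))*(B(-16, -45) + 11991) = (24348 + (4002/11932 + (6569/3285)/(-6492)))*(-45 + 11991) = (24348 + (4002*(1/11932) + (6569/3285)*(-1/6492)))*11946 = (24348 + (2001/5966 - 6569/21326220))*11946 = (24348 + 21317287783/63616114260)*11946 = (1548946467290263/63616114260)*11946 = 3083952416374913633/10602685710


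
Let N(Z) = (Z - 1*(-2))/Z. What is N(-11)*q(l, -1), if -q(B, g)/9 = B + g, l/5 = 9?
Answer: -324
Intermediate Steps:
N(Z) = (2 + Z)/Z (N(Z) = (Z + 2)/Z = (2 + Z)/Z)
l = 45 (l = 5*9 = 45)
q(B, g) = -9*B - 9*g (q(B, g) = -9*(B + g) = -9*B - 9*g)
N(-11)*q(l, -1) = ((2 - 11)/(-11))*(-9*45 - 9*(-1)) = (-1/11*(-9))*(-405 + 9) = (9/11)*(-396) = -324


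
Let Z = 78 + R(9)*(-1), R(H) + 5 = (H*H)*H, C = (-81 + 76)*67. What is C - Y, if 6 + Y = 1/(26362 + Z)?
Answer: -8460565/25716 ≈ -329.00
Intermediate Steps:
C = -335 (C = -5*67 = -335)
R(H) = -5 + H³ (R(H) = -5 + (H*H)*H = -5 + H²*H = -5 + H³)
Z = -646 (Z = 78 + (-5 + 9³)*(-1) = 78 + (-5 + 729)*(-1) = 78 + 724*(-1) = 78 - 724 = -646)
Y = -154295/25716 (Y = -6 + 1/(26362 - 646) = -6 + 1/25716 = -154295/25716 ≈ -6.0000)
C - Y = -335 - 1*(-154295/25716) = -335 + 154295/25716 = -8460565/25716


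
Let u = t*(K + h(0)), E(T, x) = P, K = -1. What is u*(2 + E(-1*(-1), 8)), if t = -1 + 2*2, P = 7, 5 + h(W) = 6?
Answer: 0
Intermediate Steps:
h(W) = 1 (h(W) = -5 + 6 = 1)
t = 3 (t = -1 + 4 = 3)
E(T, x) = 7
u = 0 (u = 3*(-1 + 1) = 3*0 = 0)
u*(2 + E(-1*(-1), 8)) = 0*(2 + 7) = 0*9 = 0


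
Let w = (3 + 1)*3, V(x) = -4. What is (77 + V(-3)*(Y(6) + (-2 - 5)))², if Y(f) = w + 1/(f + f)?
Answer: 28900/9 ≈ 3211.1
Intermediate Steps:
w = 12 (w = 4*3 = 12)
Y(f) = 12 + 1/(2*f) (Y(f) = 12 + 1/(f + f) = 12 + 1/(2*f))
(77 + V(-3)*(Y(6) + (-2 - 5)))² = (77 - 4*((12 + (½)/6) + (-2 - 5)))² = (77 - 4*((12 + (½)*(⅙)) - 7))² = (77 - 4*((12 + 1/12) - 7))² = (77 - 4*(145/12 - 7))² = (77 - 4*61/12)² = (77 - 61/3)² = (170/3)² = 28900/9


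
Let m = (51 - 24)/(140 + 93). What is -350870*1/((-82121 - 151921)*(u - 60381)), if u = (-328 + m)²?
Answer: 1904838143/59879119105500 ≈ 3.1811e-5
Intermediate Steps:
m = 27/233 ≈ 0.11588
u = 5836501609/54289 (u = (-328 + 27/233)² = (-76397/233)² = 5836501609/54289 ≈ 1.0751e+5)
-350870*1/((-82121 - 151921)*(u - 60381)) = -350870*1/((-82121 - 151921)*(5836501609/54289 - 60381)) = -350870/((-234042*2558477500/54289)) = -350870/(-598791191055000/54289) = -350870*(-54289/598791191055000) = 1904838143/59879119105500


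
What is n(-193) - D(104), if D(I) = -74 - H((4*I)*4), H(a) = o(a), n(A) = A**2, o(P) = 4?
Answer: 37327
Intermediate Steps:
H(a) = 4
D(I) = -78 (D(I) = -74 - 1*4 = -74 - 4 = -78)
n(-193) - D(104) = (-193)**2 - 1*(-78) = 37249 + 78 = 37327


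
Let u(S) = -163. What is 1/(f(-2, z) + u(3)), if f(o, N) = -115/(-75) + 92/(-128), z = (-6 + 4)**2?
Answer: -480/77849 ≈ -0.0061658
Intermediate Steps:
z = 4 (z = (-2)**2 = 4)
f(o, N) = 391/480 (f(o, N) = -115*(-1/75) + 92*(-1/128) = 23/15 - 23/32 = 391/480)
1/(f(-2, z) + u(3)) = 1/(391/480 - 163) = 1/(-77849/480) = -480/77849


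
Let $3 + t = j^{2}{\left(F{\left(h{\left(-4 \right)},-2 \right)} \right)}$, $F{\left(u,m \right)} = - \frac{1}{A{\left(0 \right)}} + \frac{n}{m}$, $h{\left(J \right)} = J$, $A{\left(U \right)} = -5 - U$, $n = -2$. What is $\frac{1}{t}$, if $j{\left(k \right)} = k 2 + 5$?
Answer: $\frac{25}{1294} \approx 0.01932$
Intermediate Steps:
$F{\left(u,m \right)} = \frac{1}{5} - \frac{2}{m}$ ($F{\left(u,m \right)} = - \frac{1}{-5 - 0} - \frac{2}{m} = - \frac{1}{-5 + 0} - \frac{2}{m} = - \frac{1}{-5} - \frac{2}{m} = \left(-1\right) \left(- \frac{1}{5}\right) - \frac{2}{m} = \frac{1}{5} - \frac{2}{m}$)
$j{\left(k \right)} = 5 + 2 k$ ($j{\left(k \right)} = 2 k + 5 = 5 + 2 k$)
$t = \frac{1294}{25}$ ($t = -3 + \left(5 + 2 \frac{-10 - 2}{5 \left(-2\right)}\right)^{2} = -3 + \left(5 + 2 \cdot \frac{1}{5} \left(- \frac{1}{2}\right) \left(-12\right)\right)^{2} = -3 + \left(5 + 2 \cdot \frac{6}{5}\right)^{2} = -3 + \left(5 + \frac{12}{5}\right)^{2} = -3 + \left(\frac{37}{5}\right)^{2} = -3 + \frac{1369}{25} = \frac{1294}{25} \approx 51.76$)
$\frac{1}{t} = \frac{1}{\frac{1294}{25}} = \frac{25}{1294}$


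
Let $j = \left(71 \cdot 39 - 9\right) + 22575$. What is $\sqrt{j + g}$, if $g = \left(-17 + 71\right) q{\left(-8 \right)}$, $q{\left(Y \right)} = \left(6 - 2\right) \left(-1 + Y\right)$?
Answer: $3 \sqrt{2599} \approx 152.94$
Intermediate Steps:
$q{\left(Y \right)} = -4 + 4 Y$ ($q{\left(Y \right)} = 4 \left(-1 + Y\right) = -4 + 4 Y$)
$g = -1944$ ($g = \left(-17 + 71\right) \left(-4 + 4 \left(-8\right)\right) = 54 \left(-4 - 32\right) = 54 \left(-36\right) = -1944$)
$j = 25335$ ($j = \left(2769 - 9\right) + 22575 = 2760 + 22575 = 25335$)
$\sqrt{j + g} = \sqrt{25335 - 1944} = \sqrt{23391} = 3 \sqrt{2599}$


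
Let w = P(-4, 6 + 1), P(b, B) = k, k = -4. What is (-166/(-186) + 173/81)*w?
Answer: -30416/2511 ≈ -12.113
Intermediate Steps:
P(b, B) = -4
w = -4
(-166/(-186) + 173/81)*w = (-166/(-186) + 173/81)*(-4) = (-166*(-1/186) + 173*(1/81))*(-4) = (83/93 + 173/81)*(-4) = (7604/2511)*(-4) = -30416/2511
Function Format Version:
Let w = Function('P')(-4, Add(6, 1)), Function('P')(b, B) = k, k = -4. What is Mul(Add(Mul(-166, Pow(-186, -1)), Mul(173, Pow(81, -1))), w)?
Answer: Rational(-30416, 2511) ≈ -12.113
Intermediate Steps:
Function('P')(b, B) = -4
w = -4
Mul(Add(Mul(-166, Pow(-186, -1)), Mul(173, Pow(81, -1))), w) = Mul(Add(Mul(-166, Pow(-186, -1)), Mul(173, Pow(81, -1))), -4) = Mul(Add(Mul(-166, Rational(-1, 186)), Mul(173, Rational(1, 81))), -4) = Mul(Add(Rational(83, 93), Rational(173, 81)), -4) = Mul(Rational(7604, 2511), -4) = Rational(-30416, 2511)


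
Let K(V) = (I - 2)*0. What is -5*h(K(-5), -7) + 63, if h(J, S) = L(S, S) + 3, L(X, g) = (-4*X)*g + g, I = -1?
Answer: 1063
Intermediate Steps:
K(V) = 0 (K(V) = (-1 - 2)*0 = -3*0 = 0)
L(X, g) = g - 4*X*g (L(X, g) = -4*X*g + g = g - 4*X*g)
h(J, S) = 3 + S*(1 - 4*S) (h(J, S) = S*(1 - 4*S) + 3 = 3 + S*(1 - 4*S))
-5*h(K(-5), -7) + 63 = -5*(3 - 1*(-7)*(-1 + 4*(-7))) + 63 = -5*(3 - 1*(-7)*(-1 - 28)) + 63 = -5*(3 - 1*(-7)*(-29)) + 63 = -5*(3 - 203) + 63 = -5*(-200) + 63 = 1000 + 63 = 1063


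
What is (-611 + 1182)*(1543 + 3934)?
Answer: 3127367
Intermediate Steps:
(-611 + 1182)*(1543 + 3934) = 571*5477 = 3127367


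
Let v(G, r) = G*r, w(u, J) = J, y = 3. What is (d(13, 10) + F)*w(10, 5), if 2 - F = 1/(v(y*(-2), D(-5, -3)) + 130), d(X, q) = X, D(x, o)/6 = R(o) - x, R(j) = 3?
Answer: 11855/158 ≈ 75.032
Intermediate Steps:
D(x, o) = 18 - 6*x (D(x, o) = 6*(3 - x) = 18 - 6*x)
F = 317/158 (F = 2 - 1/((3*(-2))*(18 - 6*(-5)) + 130) = 2 - 1/(-6*(18 + 30) + 130) = 2 - 1/(-6*48 + 130) = 2 - 1/(-288 + 130) = 2 - 1/(-158) = 2 - 1*(-1/158) = 2 + 1/158 = 317/158 ≈ 2.0063)
(d(13, 10) + F)*w(10, 5) = (13 + 317/158)*5 = (2371/158)*5 = 11855/158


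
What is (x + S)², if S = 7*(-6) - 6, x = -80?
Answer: 16384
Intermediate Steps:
S = -48 (S = -42 - 6 = -48)
(x + S)² = (-80 - 48)² = (-128)² = 16384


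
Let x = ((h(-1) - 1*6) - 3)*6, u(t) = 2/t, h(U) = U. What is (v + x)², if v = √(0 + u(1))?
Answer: (60 - √2)² ≈ 3432.3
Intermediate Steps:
v = √2 (v = √(0 + 2/1) = √(0 + 2*1) = √(0 + 2) = √2 ≈ 1.4142)
x = -60 (x = ((-1 - 1*6) - 3)*6 = ((-1 - 6) - 3)*6 = (-7 - 3)*6 = -10*6 = -60)
(v + x)² = (√2 - 60)² = (-60 + √2)²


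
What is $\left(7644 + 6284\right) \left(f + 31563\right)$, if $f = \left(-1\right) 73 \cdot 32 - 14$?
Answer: $406878664$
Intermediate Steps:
$f = -2350$ ($f = \left(-73\right) 32 - 14 = -2336 - 14 = -2350$)
$\left(7644 + 6284\right) \left(f + 31563\right) = \left(7644 + 6284\right) \left(-2350 + 31563\right) = 13928 \cdot 29213 = 406878664$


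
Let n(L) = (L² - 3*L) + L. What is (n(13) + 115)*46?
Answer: 11868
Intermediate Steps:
n(L) = L² - 2*L
(n(13) + 115)*46 = (13*(-2 + 13) + 115)*46 = (13*11 + 115)*46 = (143 + 115)*46 = 258*46 = 11868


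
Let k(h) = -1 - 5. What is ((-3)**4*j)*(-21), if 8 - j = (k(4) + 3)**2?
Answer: 1701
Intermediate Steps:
k(h) = -6
j = -1 (j = 8 - (-6 + 3)**2 = 8 - 1*(-3)**2 = 8 - 1*9 = 8 - 9 = -1)
((-3)**4*j)*(-21) = ((-3)**4*(-1))*(-21) = (81*(-1))*(-21) = -81*(-21) = 1701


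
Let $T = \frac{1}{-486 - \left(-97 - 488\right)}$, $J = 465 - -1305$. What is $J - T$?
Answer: $\frac{175229}{99} \approx 1770.0$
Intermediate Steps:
$J = 1770$ ($J = 465 + 1305 = 1770$)
$T = \frac{1}{99}$ ($T = \frac{1}{-486 + \left(97 - -488\right)} = \frac{1}{-486 + \left(97 + 488\right)} = \frac{1}{-486 + 585} = \frac{1}{99} \approx 0.010101$)
$J - T = 1770 - \frac{1}{99} = \frac{175229}{99}$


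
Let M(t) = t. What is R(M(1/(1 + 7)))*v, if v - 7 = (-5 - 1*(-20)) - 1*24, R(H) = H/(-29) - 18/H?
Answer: 33409/116 ≈ 288.01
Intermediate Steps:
R(H) = -18/H - H/29 (R(H) = H*(-1/29) - 18/H = -H/29 - 18/H = -18/H - H/29)
v = -2 (v = 7 + ((-5 - 1*(-20)) - 1*24) = 7 + ((-5 + 20) - 24) = 7 + (15 - 24) = 7 - 9 = -2)
R(M(1/(1 + 7)))*v = (-18/(1/(1 + 7)) - 1/(29*(1 + 7)))*(-2) = (-18/(1/8) - 1/29/8)*(-2) = (-18/⅛ - 1/29*⅛)*(-2) = (-18*8 - 1/232)*(-2) = (-144 - 1/232)*(-2) = -33409/232*(-2) = 33409/116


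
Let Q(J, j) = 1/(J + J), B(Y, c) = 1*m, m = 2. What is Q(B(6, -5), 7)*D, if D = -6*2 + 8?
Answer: -1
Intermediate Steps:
B(Y, c) = 2 (B(Y, c) = 1*2 = 2)
Q(J, j) = 1/(2*J)
D = -4 (D = -12 + 8 = -4)
Q(B(6, -5), 7)*D = ((½)/2)*(-4) = ((½)*(½))*(-4) = (¼)*(-4) = -1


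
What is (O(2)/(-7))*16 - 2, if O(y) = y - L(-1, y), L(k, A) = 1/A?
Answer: -38/7 ≈ -5.4286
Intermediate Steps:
O(y) = y - 1/y
(O(2)/(-7))*16 - 2 = ((2 - 1/2)/(-7))*16 - 2 = ((2 - 1*½)*(-⅐))*16 - 2 = ((2 - ½)*(-⅐))*16 - 2 = ((3/2)*(-⅐))*16 - 2 = -3/14*16 - 2 = -24/7 - 2 = -38/7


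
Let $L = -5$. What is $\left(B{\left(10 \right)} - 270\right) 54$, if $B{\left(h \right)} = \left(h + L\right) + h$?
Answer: $-13770$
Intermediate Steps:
$B{\left(h \right)} = -5 + 2 h$ ($B{\left(h \right)} = \left(h - 5\right) + h = \left(-5 + h\right) + h = -5 + 2 h$)
$\left(B{\left(10 \right)} - 270\right) 54 = \left(\left(-5 + 2 \cdot 10\right) - 270\right) 54 = \left(\left(-5 + 20\right) - 270\right) 54 = \left(15 - 270\right) 54 = \left(-255\right) 54 = -13770$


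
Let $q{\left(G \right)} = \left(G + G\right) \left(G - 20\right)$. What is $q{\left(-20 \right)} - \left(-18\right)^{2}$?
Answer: $1276$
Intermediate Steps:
$q{\left(G \right)} = 2 G \left(-20 + G\right)$
$q{\left(-20 \right)} - \left(-18\right)^{2} = 2 \left(-20\right) \left(-20 - 20\right) - \left(-18\right)^{2} = 2 \left(-20\right) \left(-40\right) - 324 = 1600 - 324 = 1276$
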